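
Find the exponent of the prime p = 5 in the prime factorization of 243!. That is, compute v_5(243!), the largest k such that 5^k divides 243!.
v_5(243!) = 58

Legendre's formula: v_p(n!) = Σ_{k ≥ 1} ⌊n / p^k⌋. For p = 5, n = 243, the terms are:
  ⌊243/5^1⌋ = ⌊243/5⌋ = 48
  ⌊243/5^2⌋ = ⌊243/25⌋ = 9
  ⌊243/5^3⌋ = ⌊243/125⌋ = 1
(the next term ⌊243/5^4⌋ = 0, terminating the sum). Summing: v_5(243!) = 48 + 9 + 1 = 58.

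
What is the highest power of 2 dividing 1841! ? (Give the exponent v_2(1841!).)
v_2(1841!) = 1835

Legendre's formula: v_p(n!) = Σ_{k ≥ 1} ⌊n / p^k⌋. For p = 2, n = 1841, the terms are:
  ⌊1841/2^1⌋ = ⌊1841/2⌋ = 920
  ⌊1841/2^2⌋ = ⌊1841/4⌋ = 460
  ⌊1841/2^3⌋ = ⌊1841/8⌋ = 230
  ⌊1841/2^4⌋ = ⌊1841/16⌋ = 115
  ⌊1841/2^5⌋ = ⌊1841/32⌋ = 57
  ⌊1841/2^6⌋ = ⌊1841/64⌋ = 28
  ⌊1841/2^7⌋ = ⌊1841/128⌋ = 14
  ⌊1841/2^8⌋ = ⌊1841/256⌋ = 7
  ⌊1841/2^9⌋ = ⌊1841/512⌋ = 3
  ⌊1841/2^10⌋ = ⌊1841/1024⌋ = 1
(the next term ⌊1841/2^11⌋ = 0, terminating the sum). Summing: v_2(1841!) = 920 + 460 + 230 + 115 + 57 + 28 + 14 + 7 + 3 + 1 = 1835.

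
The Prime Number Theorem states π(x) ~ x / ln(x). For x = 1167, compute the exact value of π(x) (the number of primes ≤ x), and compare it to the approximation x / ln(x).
π(1167) = 192;  x/ln(x) ≈ 165.25;  relative error ≈ 13.93%.

Directly count primes up to 1167: π(1167) = 192. The PNT approximation gives 1167/ln(1167) ≈ 1167/7.06219 ≈ 165.25. Relative error (π(x) − x/ln(x)) / π(x) ≈ 13.93%; the approximation is known to undercount slightly (Li(x) is a better estimate).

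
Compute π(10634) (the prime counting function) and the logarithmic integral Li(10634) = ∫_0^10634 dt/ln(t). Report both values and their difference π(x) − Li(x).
π(10634) = 1297;  Li(10634) ≈ 1314.74;  π(x) − Li(x) ≈ -17.74.

Direct count of primes ≤ 10634 gives π(10634) = 1297. Numerical evaluation of the logarithmic integral gives Li(10634) ≈ 1314.74. The difference π(x) − Li(x) ≈ -17.74 is typically negative for small/moderate x (Li(x) overestimates), though Littlewood's theorem shows this sign changes infinitely often.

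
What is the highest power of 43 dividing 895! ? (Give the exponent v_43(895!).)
v_43(895!) = 20

Legendre's formula: v_p(n!) = Σ_{k ≥ 1} ⌊n / p^k⌋. For p = 43, n = 895, the terms are:
  ⌊895/43^1⌋ = ⌊895/43⌋ = 20
(the next term ⌊895/43^2⌋ = 0, terminating the sum). Summing: v_43(895!) = 20 = 20.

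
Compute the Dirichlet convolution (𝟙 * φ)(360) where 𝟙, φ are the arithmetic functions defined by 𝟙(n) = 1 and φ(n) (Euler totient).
(𝟙 * φ)(360) = 360

Divisors of 360: [1, 2, 3, 4, 5, 6, 8, 9, 10, 12, 15, 18, 20, 24, 30, 36, 40, 45, 60, 72, 90, 120, 180, 360]. For each d | 360:
  d = 1: 𝟙(1) · φ(360/1) = 1 · 96 = 96
  d = 2: 𝟙(2) · φ(360/2) = 1 · 48 = 48
  d = 3: 𝟙(3) · φ(360/3) = 1 · 32 = 32
  d = 4: 𝟙(4) · φ(360/4) = 1 · 24 = 24
  d = 5: 𝟙(5) · φ(360/5) = 1 · 24 = 24
  d = 6: 𝟙(6) · φ(360/6) = 1 · 16 = 16
  d = 8: 𝟙(8) · φ(360/8) = 1 · 24 = 24
  d = 9: 𝟙(9) · φ(360/9) = 1 · 16 = 16
  d = 10: 𝟙(10) · φ(360/10) = 1 · 12 = 12
  d = 12: 𝟙(12) · φ(360/12) = 1 · 8 = 8
  d = 15: 𝟙(15) · φ(360/15) = 1 · 8 = 8
  d = 18: 𝟙(18) · φ(360/18) = 1 · 8 = 8
  d = 20: 𝟙(20) · φ(360/20) = 1 · 6 = 6
  d = 24: 𝟙(24) · φ(360/24) = 1 · 8 = 8
  d = 30: 𝟙(30) · φ(360/30) = 1 · 4 = 4
  d = 36: 𝟙(36) · φ(360/36) = 1 · 4 = 4
  d = 40: 𝟙(40) · φ(360/40) = 1 · 6 = 6
  d = 45: 𝟙(45) · φ(360/45) = 1 · 4 = 4
  d = 60: 𝟙(60) · φ(360/60) = 1 · 2 = 2
  d = 72: 𝟙(72) · φ(360/72) = 1 · 4 = 4
  d = 90: 𝟙(90) · φ(360/90) = 1 · 2 = 2
  d = 120: 𝟙(120) · φ(360/120) = 1 · 2 = 2
  d = 180: 𝟙(180) · φ(360/180) = 1 · 1 = 1
  d = 360: 𝟙(360) · φ(360/360) = 1 · 1 = 1
Summing: (𝟙 * φ)(360) = 96 + 48 + 32 + 24 + 24 + 16 + 24 + 16 + 12 + 8 + 8 + 8 + 6 + 8 + 4 + 4 + 6 + 4 + 2 + 4 + 2 + 2 + 1 + 1 = 360.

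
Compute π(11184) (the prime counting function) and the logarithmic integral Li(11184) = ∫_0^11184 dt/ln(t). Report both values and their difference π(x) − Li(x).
π(11184) = 1355;  Li(11184) ≈ 1373.90;  π(x) − Li(x) ≈ -18.90.

Direct count of primes ≤ 11184 gives π(11184) = 1355. Numerical evaluation of the logarithmic integral gives Li(11184) ≈ 1373.90. The difference π(x) − Li(x) ≈ -18.90 is typically negative for small/moderate x (Li(x) overestimates), though Littlewood's theorem shows this sign changes infinitely often.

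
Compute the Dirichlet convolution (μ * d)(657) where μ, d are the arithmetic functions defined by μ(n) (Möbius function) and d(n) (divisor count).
(μ * d)(657) = 1

Divisors of 657: [1, 3, 9, 73, 219, 657]. For each d | 657:
  d = 1: μ(1) · d(657/1) = 1 · 6 = 6
  d = 3: μ(3) · d(657/3) = -1 · 4 = -4
  d = 9: μ(9) · d(657/9) = 0 · 2 = 0
  d = 73: μ(73) · d(657/73) = -1 · 3 = -3
  d = 219: μ(219) · d(657/219) = 1 · 2 = 2
  d = 657: μ(657) · d(657/657) = 0 · 1 = 0
Summing: (μ * d)(657) = 6 + -4 + 0 + -3 + 2 + 0 = 1.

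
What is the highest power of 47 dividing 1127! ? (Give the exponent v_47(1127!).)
v_47(1127!) = 23

Legendre's formula: v_p(n!) = Σ_{k ≥ 1} ⌊n / p^k⌋. For p = 47, n = 1127, the terms are:
  ⌊1127/47^1⌋ = ⌊1127/47⌋ = 23
(the next term ⌊1127/47^2⌋ = 0, terminating the sum). Summing: v_47(1127!) = 23 = 23.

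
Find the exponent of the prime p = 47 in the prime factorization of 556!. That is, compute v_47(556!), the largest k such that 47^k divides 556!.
v_47(556!) = 11

Legendre's formula: v_p(n!) = Σ_{k ≥ 1} ⌊n / p^k⌋. For p = 47, n = 556, the terms are:
  ⌊556/47^1⌋ = ⌊556/47⌋ = 11
(the next term ⌊556/47^2⌋ = 0, terminating the sum). Summing: v_47(556!) = 11 = 11.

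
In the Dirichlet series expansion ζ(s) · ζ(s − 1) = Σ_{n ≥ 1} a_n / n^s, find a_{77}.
σ(77) = 96

In the product (Σ m^0/m^s)(Σ k / k^s) = Σ (Σ_{d | n} d) / n^s, the coefficient of 1/n^s is σ(n) = Σ_{d | n} d. For n = 77, divisors are [1, 7, 11, 77]; summing: σ(77) = 96.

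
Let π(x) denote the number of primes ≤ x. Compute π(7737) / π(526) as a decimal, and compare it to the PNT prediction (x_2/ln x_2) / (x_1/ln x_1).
π(7737)/π(526) = 981/99 ≈ 9.9091;  PNT prediction ≈ 10.2925.

π(526) = 99 and π(7737) = 981, so π(7737)/π(526) ≈ 9.9091. The PNT-predicted ratio is (7737/ln(7737)) / (526/ln(526)) ≈ 10.2925. The two agree to within a few percent, as expected.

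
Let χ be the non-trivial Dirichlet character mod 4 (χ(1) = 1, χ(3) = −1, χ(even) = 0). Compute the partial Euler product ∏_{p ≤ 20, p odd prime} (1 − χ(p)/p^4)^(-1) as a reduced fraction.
∏ = 10388364341566686475/10504466734429503488

The odd primes p ≤ 20 are [3, 5, 7, 11, 13, 17, 19]. For each, χ(p) = 1 if p ≡ 1 mod 4, χ(p) = −1 if p ≡ 3 mod 4. Taking (1 − χ(p)/p^4)^(-1) = p^4/(p^4 − χ(p)): (1 − (-1)/3^4)^(-1) · (1 − (1)/5^4)^(-1) · (1 − (-1)/7^4)^(-1) · (1 − (-1)/11^4)^(-1) · (1 − (1)/13^4)^(-1) · (1 − (1)/17^4)^(-1) · (1 − (-1)/19^4)^(-1) = 10388364341566686475/10504466734429503488.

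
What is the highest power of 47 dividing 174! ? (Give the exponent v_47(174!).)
v_47(174!) = 3

Legendre's formula: v_p(n!) = Σ_{k ≥ 1} ⌊n / p^k⌋. For p = 47, n = 174, the terms are:
  ⌊174/47^1⌋ = ⌊174/47⌋ = 3
(the next term ⌊174/47^2⌋ = 0, terminating the sum). Summing: v_47(174!) = 3 = 3.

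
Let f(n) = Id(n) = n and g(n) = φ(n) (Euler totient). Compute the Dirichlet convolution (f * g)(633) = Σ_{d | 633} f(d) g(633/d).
(Id * φ)(633) = 2105

Divisors of 633: [1, 3, 211, 633]. For each d | 633:
  d = 1: Id(1) · φ(633/1) = 1 · 420 = 420
  d = 3: Id(3) · φ(633/3) = 3 · 210 = 630
  d = 211: Id(211) · φ(633/211) = 211 · 2 = 422
  d = 633: Id(633) · φ(633/633) = 633 · 1 = 633
Summing: (Id * φ)(633) = 420 + 630 + 422 + 633 = 2105.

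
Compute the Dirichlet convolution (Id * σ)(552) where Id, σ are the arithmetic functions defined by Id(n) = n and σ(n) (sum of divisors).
(Id * σ)(552) = 16121

Divisors of 552: [1, 2, 3, 4, 6, 8, 12, 23, 24, 46, 69, 92, 138, 184, 276, 552]. For each d | 552:
  d = 1: Id(1) · σ(552/1) = 1 · 1440 = 1440
  d = 2: Id(2) · σ(552/2) = 2 · 672 = 1344
  d = 3: Id(3) · σ(552/3) = 3 · 360 = 1080
  d = 4: Id(4) · σ(552/4) = 4 · 288 = 1152
  d = 6: Id(6) · σ(552/6) = 6 · 168 = 1008
  d = 8: Id(8) · σ(552/8) = 8 · 96 = 768
  d = 12: Id(12) · σ(552/12) = 12 · 72 = 864
  d = 23: Id(23) · σ(552/23) = 23 · 60 = 1380
  d = 24: Id(24) · σ(552/24) = 24 · 24 = 576
  d = 46: Id(46) · σ(552/46) = 46 · 28 = 1288
  d = 69: Id(69) · σ(552/69) = 69 · 15 = 1035
  d = 92: Id(92) · σ(552/92) = 92 · 12 = 1104
  d = 138: Id(138) · σ(552/138) = 138 · 7 = 966
  d = 184: Id(184) · σ(552/184) = 184 · 4 = 736
  d = 276: Id(276) · σ(552/276) = 276 · 3 = 828
  d = 552: Id(552) · σ(552/552) = 552 · 1 = 552
Summing: (Id * σ)(552) = 1440 + 1344 + 1080 + 1152 + 1008 + 768 + 864 + 1380 + 576 + 1288 + 1035 + 1104 + 966 + 736 + 828 + 552 = 16121.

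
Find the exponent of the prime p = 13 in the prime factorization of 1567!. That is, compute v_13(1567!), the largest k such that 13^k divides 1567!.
v_13(1567!) = 129

Legendre's formula: v_p(n!) = Σ_{k ≥ 1} ⌊n / p^k⌋. For p = 13, n = 1567, the terms are:
  ⌊1567/13^1⌋ = ⌊1567/13⌋ = 120
  ⌊1567/13^2⌋ = ⌊1567/169⌋ = 9
(the next term ⌊1567/13^3⌋ = 0, terminating the sum). Summing: v_13(1567!) = 120 + 9 = 129.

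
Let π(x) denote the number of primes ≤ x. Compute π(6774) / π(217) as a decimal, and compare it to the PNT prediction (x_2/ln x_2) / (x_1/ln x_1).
π(6774)/π(217) = 871/47 ≈ 18.5319;  PNT prediction ≈ 19.0392.

π(217) = 47 and π(6774) = 871, so π(6774)/π(217) ≈ 18.5319. The PNT-predicted ratio is (6774/ln(6774)) / (217/ln(217)) ≈ 19.0392. The two agree to within a few percent, as expected.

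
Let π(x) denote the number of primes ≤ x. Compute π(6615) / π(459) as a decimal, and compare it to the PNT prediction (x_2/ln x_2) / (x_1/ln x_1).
π(6615)/π(459) = 854/88 ≈ 9.7045;  PNT prediction ≈ 10.0409.

π(459) = 88 and π(6615) = 854, so π(6615)/π(459) ≈ 9.7045. The PNT-predicted ratio is (6615/ln(6615)) / (459/ln(459)) ≈ 10.0409. The two agree to within a few percent, as expected.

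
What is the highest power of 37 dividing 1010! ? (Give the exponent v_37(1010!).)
v_37(1010!) = 27

Legendre's formula: v_p(n!) = Σ_{k ≥ 1} ⌊n / p^k⌋. For p = 37, n = 1010, the terms are:
  ⌊1010/37^1⌋ = ⌊1010/37⌋ = 27
(the next term ⌊1010/37^2⌋ = 0, terminating the sum). Summing: v_37(1010!) = 27 = 27.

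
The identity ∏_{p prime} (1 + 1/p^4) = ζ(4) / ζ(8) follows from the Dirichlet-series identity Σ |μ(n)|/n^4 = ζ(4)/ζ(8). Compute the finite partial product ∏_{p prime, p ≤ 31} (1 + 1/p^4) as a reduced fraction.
∏ = 377183486665353545574471751056805902016576/349915921480385530721123181536044923530625

The primes p ≤ 31 are [2, 3, 5, 7, 11, 13, 17, 19, 23, 29, 31]. For each, (1 + 1/p^4) = (p^4 + 1)/p^4. Multiplying these fractions over p ∈ [2, 3, 5, 7, 11, 13, 17, 19, 23, 29, 31] gives 377183486665353545574471751056805902016576/349915921480385530721123181536044923530625. (In the limit P → ∞ this tends to ζ(4)/ζ(8).)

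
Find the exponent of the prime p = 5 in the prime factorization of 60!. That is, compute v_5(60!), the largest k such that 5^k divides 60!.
v_5(60!) = 14

Legendre's formula: v_p(n!) = Σ_{k ≥ 1} ⌊n / p^k⌋. For p = 5, n = 60, the terms are:
  ⌊60/5^1⌋ = ⌊60/5⌋ = 12
  ⌊60/5^2⌋ = ⌊60/25⌋ = 2
(the next term ⌊60/5^3⌋ = 0, terminating the sum). Summing: v_5(60!) = 12 + 2 = 14.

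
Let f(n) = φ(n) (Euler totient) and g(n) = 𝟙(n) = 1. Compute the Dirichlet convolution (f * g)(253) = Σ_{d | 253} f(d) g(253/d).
(φ * 𝟙)(253) = 253

Divisors of 253: [1, 11, 23, 253]. For each d | 253:
  d = 1: φ(1) · 𝟙(253/1) = 1 · 1 = 1
  d = 11: φ(11) · 𝟙(253/11) = 10 · 1 = 10
  d = 23: φ(23) · 𝟙(253/23) = 22 · 1 = 22
  d = 253: φ(253) · 𝟙(253/253) = 220 · 1 = 220
Summing: (φ * 𝟙)(253) = 1 + 10 + 22 + 220 = 253.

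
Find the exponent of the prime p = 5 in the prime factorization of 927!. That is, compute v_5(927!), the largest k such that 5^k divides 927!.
v_5(927!) = 230

Legendre's formula: v_p(n!) = Σ_{k ≥ 1} ⌊n / p^k⌋. For p = 5, n = 927, the terms are:
  ⌊927/5^1⌋ = ⌊927/5⌋ = 185
  ⌊927/5^2⌋ = ⌊927/25⌋ = 37
  ⌊927/5^3⌋ = ⌊927/125⌋ = 7
  ⌊927/5^4⌋ = ⌊927/625⌋ = 1
(the next term ⌊927/5^5⌋ = 0, terminating the sum). Summing: v_5(927!) = 185 + 37 + 7 + 1 = 230.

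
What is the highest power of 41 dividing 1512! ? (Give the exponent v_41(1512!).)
v_41(1512!) = 36

Legendre's formula: v_p(n!) = Σ_{k ≥ 1} ⌊n / p^k⌋. For p = 41, n = 1512, the terms are:
  ⌊1512/41^1⌋ = ⌊1512/41⌋ = 36
(the next term ⌊1512/41^2⌋ = 0, terminating the sum). Summing: v_41(1512!) = 36 = 36.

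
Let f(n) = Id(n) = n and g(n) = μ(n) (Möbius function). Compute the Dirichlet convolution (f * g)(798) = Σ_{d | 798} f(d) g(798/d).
(Id * μ)(798) = 216

Divisors of 798: [1, 2, 3, 6, 7, 14, 19, 21, 38, 42, 57, 114, 133, 266, 399, 798]. For each d | 798:
  d = 1: Id(1) · μ(798/1) = 1 · 1 = 1
  d = 2: Id(2) · μ(798/2) = 2 · -1 = -2
  d = 3: Id(3) · μ(798/3) = 3 · -1 = -3
  d = 6: Id(6) · μ(798/6) = 6 · 1 = 6
  d = 7: Id(7) · μ(798/7) = 7 · -1 = -7
  d = 14: Id(14) · μ(798/14) = 14 · 1 = 14
  d = 19: Id(19) · μ(798/19) = 19 · -1 = -19
  d = 21: Id(21) · μ(798/21) = 21 · 1 = 21
  d = 38: Id(38) · μ(798/38) = 38 · 1 = 38
  d = 42: Id(42) · μ(798/42) = 42 · -1 = -42
  d = 57: Id(57) · μ(798/57) = 57 · 1 = 57
  d = 114: Id(114) · μ(798/114) = 114 · -1 = -114
  d = 133: Id(133) · μ(798/133) = 133 · 1 = 133
  d = 266: Id(266) · μ(798/266) = 266 · -1 = -266
  d = 399: Id(399) · μ(798/399) = 399 · -1 = -399
  d = 798: Id(798) · μ(798/798) = 798 · 1 = 798
Summing: (Id * μ)(798) = 1 + -2 + -3 + 6 + -7 + 14 + -19 + 21 + 38 + -42 + 57 + -114 + 133 + -266 + -399 + 798 = 216.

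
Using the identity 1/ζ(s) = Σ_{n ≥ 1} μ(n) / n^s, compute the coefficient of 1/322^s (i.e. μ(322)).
μ(322) = -1

Factor n = 322 = 2 · 7 · 23. μ(n) = 0 if any exponent ≥ 2 (not squarefree); otherwise μ(n) = (−1)^{ω(n)} where ω(n) is the number of distinct prime factors. Applying: μ(322) = -1.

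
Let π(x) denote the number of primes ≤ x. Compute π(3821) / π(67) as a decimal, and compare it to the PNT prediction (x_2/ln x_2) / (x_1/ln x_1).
π(3821)/π(67) = 530/19 ≈ 27.8947;  PNT prediction ≈ 29.0719.

π(67) = 19 and π(3821) = 530, so π(3821)/π(67) ≈ 27.8947. The PNT-predicted ratio is (3821/ln(3821)) / (67/ln(67)) ≈ 29.0719. The two agree to within a few percent, as expected.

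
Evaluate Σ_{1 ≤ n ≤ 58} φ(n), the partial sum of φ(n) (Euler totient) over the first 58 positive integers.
Σ_{n ≤ 58} φ(n) = 1028

Compute φ(n) for each 1 ≤ n ≤ 58: φ(1) = 1, φ(2) = 1, φ(3) = 2, φ(4) = 2, φ(5) = 4, φ(6) = 2, φ(7) = 6, φ(8) = 4, φ(9) = 6, φ(10) = 4, φ(11) = 10, φ(12) = 4, φ(13) = 12, φ(14) = 6, φ(15) = 8, φ(16) = 8, φ(17) = 16, φ(18) = 6, φ(19) = 18, φ(20) = 8, φ(21) = 12, φ(22) = 10, φ(23) = 22, φ(24) = 8, φ(25) = 20, φ(26) = 12, φ(27) = 18, φ(28) = 12, φ(29) = 28, φ(30) = 8, φ(31) = 30, φ(32) = 16, φ(33) = 20, φ(34) = 16, φ(35) = 24, φ(36) = 12, φ(37) = 36, φ(38) = 18, φ(39) = 24, φ(40) = 16, φ(41) = 40, φ(42) = 12, φ(43) = 42, φ(44) = 20, φ(45) = 24, φ(46) = 22, φ(47) = 46, φ(48) = 16, φ(49) = 42, φ(50) = 20, φ(51) = 32, φ(52) = 24, φ(53) = 52, φ(54) = 18, φ(55) = 40, φ(56) = 24, φ(57) = 36, φ(58) = 28. Summing all 58 values: 1028. (Average order: Σ_{n ≤ x} φ(n) ~ (3/π²) x². For x = 58, (3/π²)·58² ≈ 1022.53.)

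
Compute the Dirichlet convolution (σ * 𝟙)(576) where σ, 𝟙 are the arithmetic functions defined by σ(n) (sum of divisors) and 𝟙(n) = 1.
(σ * 𝟙)(576) = 4446

Divisors of 576: [1, 2, 3, 4, 6, 8, 9, 12, 16, 18, 24, 32, 36, 48, 64, 72, 96, 144, 192, 288, 576]. For each d | 576:
  d = 1: σ(1) · 𝟙(576/1) = 1 · 1 = 1
  d = 2: σ(2) · 𝟙(576/2) = 3 · 1 = 3
  d = 3: σ(3) · 𝟙(576/3) = 4 · 1 = 4
  d = 4: σ(4) · 𝟙(576/4) = 7 · 1 = 7
  d = 6: σ(6) · 𝟙(576/6) = 12 · 1 = 12
  d = 8: σ(8) · 𝟙(576/8) = 15 · 1 = 15
  d = 9: σ(9) · 𝟙(576/9) = 13 · 1 = 13
  d = 12: σ(12) · 𝟙(576/12) = 28 · 1 = 28
  d = 16: σ(16) · 𝟙(576/16) = 31 · 1 = 31
  d = 18: σ(18) · 𝟙(576/18) = 39 · 1 = 39
  d = 24: σ(24) · 𝟙(576/24) = 60 · 1 = 60
  d = 32: σ(32) · 𝟙(576/32) = 63 · 1 = 63
  d = 36: σ(36) · 𝟙(576/36) = 91 · 1 = 91
  d = 48: σ(48) · 𝟙(576/48) = 124 · 1 = 124
  d = 64: σ(64) · 𝟙(576/64) = 127 · 1 = 127
  d = 72: σ(72) · 𝟙(576/72) = 195 · 1 = 195
  d = 96: σ(96) · 𝟙(576/96) = 252 · 1 = 252
  d = 144: σ(144) · 𝟙(576/144) = 403 · 1 = 403
  d = 192: σ(192) · 𝟙(576/192) = 508 · 1 = 508
  d = 288: σ(288) · 𝟙(576/288) = 819 · 1 = 819
  d = 576: σ(576) · 𝟙(576/576) = 1651 · 1 = 1651
Summing: (σ * 𝟙)(576) = 1 + 3 + 4 + 7 + 12 + 15 + 13 + 28 + 31 + 39 + 60 + 63 + 91 + 124 + 127 + 195 + 252 + 403 + 508 + 819 + 1651 = 4446.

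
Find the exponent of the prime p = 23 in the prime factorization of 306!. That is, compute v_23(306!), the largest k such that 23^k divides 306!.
v_23(306!) = 13

Legendre's formula: v_p(n!) = Σ_{k ≥ 1} ⌊n / p^k⌋. For p = 23, n = 306, the terms are:
  ⌊306/23^1⌋ = ⌊306/23⌋ = 13
(the next term ⌊306/23^2⌋ = 0, terminating the sum). Summing: v_23(306!) = 13 = 13.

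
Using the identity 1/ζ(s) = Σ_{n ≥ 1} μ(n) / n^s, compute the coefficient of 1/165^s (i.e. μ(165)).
μ(165) = -1

Factor n = 165 = 3 · 5 · 11. μ(n) = 0 if any exponent ≥ 2 (not squarefree); otherwise μ(n) = (−1)^{ω(n)} where ω(n) is the number of distinct prime factors. Applying: μ(165) = -1.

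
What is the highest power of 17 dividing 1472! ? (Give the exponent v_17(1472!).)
v_17(1472!) = 91

Legendre's formula: v_p(n!) = Σ_{k ≥ 1} ⌊n / p^k⌋. For p = 17, n = 1472, the terms are:
  ⌊1472/17^1⌋ = ⌊1472/17⌋ = 86
  ⌊1472/17^2⌋ = ⌊1472/289⌋ = 5
(the next term ⌊1472/17^3⌋ = 0, terminating the sum). Summing: v_17(1472!) = 86 + 5 = 91.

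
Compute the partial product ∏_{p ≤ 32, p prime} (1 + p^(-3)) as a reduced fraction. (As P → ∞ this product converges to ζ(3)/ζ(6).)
∏ = 123276368443014873612288/104343309932640260237195

The primes p ≤ 32 are [2, 3, 5, 7, 11, 13, 17, 19, 23, 29, 31]. For each, (1 + 1/p^3) = (p^3 + 1)/p^3. Multiplying these fractions over p ∈ [2, 3, 5, 7, 11, 13, 17, 19, 23, 29, 31] gives 123276368443014873612288/104343309932640260237195. (In the limit P → ∞ this tends to ζ(3)/ζ(6).)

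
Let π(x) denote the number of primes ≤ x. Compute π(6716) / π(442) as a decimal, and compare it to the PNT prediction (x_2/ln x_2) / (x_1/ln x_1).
π(6716)/π(442) = 866/85 ≈ 10.1882;  PNT prediction ≈ 10.5030.

π(442) = 85 and π(6716) = 866, so π(6716)/π(442) ≈ 10.1882. The PNT-predicted ratio is (6716/ln(6716)) / (442/ln(442)) ≈ 10.5030. The two agree to within a few percent, as expected.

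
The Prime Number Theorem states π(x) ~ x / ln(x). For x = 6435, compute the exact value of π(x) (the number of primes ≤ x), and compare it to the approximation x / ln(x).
π(6435) = 836;  x/ln(x) ≈ 733.79;  relative error ≈ 12.23%.

Directly count primes up to 6435: π(6435) = 836. The PNT approximation gives 6435/ln(6435) ≈ 6435/8.76951 ≈ 733.79. Relative error (π(x) − x/ln(x)) / π(x) ≈ 12.23%; the approximation is known to undercount slightly (Li(x) is a better estimate).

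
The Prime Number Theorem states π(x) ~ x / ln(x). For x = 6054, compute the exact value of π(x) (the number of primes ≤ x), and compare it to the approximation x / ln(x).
π(6054) = 790;  x/ln(x) ≈ 695.18;  relative error ≈ 12.00%.

Directly count primes up to 6054: π(6054) = 790. The PNT approximation gives 6054/ln(6054) ≈ 6054/8.70847 ≈ 695.18. Relative error (π(x) − x/ln(x)) / π(x) ≈ 12.00%; the approximation is known to undercount slightly (Li(x) is a better estimate).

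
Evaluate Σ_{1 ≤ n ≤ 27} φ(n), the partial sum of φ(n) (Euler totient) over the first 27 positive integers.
Σ_{n ≤ 27} φ(n) = 230

Compute φ(n) for each 1 ≤ n ≤ 27: φ(1) = 1, φ(2) = 1, φ(3) = 2, φ(4) = 2, φ(5) = 4, φ(6) = 2, φ(7) = 6, φ(8) = 4, φ(9) = 6, φ(10) = 4, φ(11) = 10, φ(12) = 4, φ(13) = 12, φ(14) = 6, φ(15) = 8, φ(16) = 8, φ(17) = 16, φ(18) = 6, φ(19) = 18, φ(20) = 8, φ(21) = 12, φ(22) = 10, φ(23) = 22, φ(24) = 8, φ(25) = 20, φ(26) = 12, φ(27) = 18. Summing all 27 values: 230. (Average order: Σ_{n ≤ x} φ(n) ~ (3/π²) x². For x = 27, (3/π²)·27² ≈ 221.59.)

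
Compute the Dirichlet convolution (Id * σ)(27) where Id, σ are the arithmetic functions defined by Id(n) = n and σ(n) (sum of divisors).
(Id * σ)(27) = 142

Divisors of 27: [1, 3, 9, 27]. For each d | 27:
  d = 1: Id(1) · σ(27/1) = 1 · 40 = 40
  d = 3: Id(3) · σ(27/3) = 3 · 13 = 39
  d = 9: Id(9) · σ(27/9) = 9 · 4 = 36
  d = 27: Id(27) · σ(27/27) = 27 · 1 = 27
Summing: (Id * σ)(27) = 40 + 39 + 36 + 27 = 142.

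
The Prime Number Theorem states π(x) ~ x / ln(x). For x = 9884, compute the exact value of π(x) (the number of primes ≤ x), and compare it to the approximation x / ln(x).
π(9884) = 1219;  x/ln(x) ≈ 1074.50;  relative error ≈ 11.85%.

Directly count primes up to 9884: π(9884) = 1219. The PNT approximation gives 9884/ln(9884) ≈ 9884/9.19867 ≈ 1074.50. Relative error (π(x) − x/ln(x)) / π(x) ≈ 11.85%; the approximation is known to undercount slightly (Li(x) is a better estimate).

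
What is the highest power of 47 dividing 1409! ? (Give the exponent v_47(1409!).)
v_47(1409!) = 29

Legendre's formula: v_p(n!) = Σ_{k ≥ 1} ⌊n / p^k⌋. For p = 47, n = 1409, the terms are:
  ⌊1409/47^1⌋ = ⌊1409/47⌋ = 29
(the next term ⌊1409/47^2⌋ = 0, terminating the sum). Summing: v_47(1409!) = 29 = 29.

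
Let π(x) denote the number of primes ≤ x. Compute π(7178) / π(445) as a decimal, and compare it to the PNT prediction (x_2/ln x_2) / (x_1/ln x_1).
π(7178)/π(445) = 917/86 ≈ 10.6628;  PNT prediction ≈ 11.0786.

π(445) = 86 and π(7178) = 917, so π(7178)/π(445) ≈ 10.6628. The PNT-predicted ratio is (7178/ln(7178)) / (445/ln(445)) ≈ 11.0786. The two agree to within a few percent, as expected.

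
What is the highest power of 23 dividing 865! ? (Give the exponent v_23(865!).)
v_23(865!) = 38

Legendre's formula: v_p(n!) = Σ_{k ≥ 1} ⌊n / p^k⌋. For p = 23, n = 865, the terms are:
  ⌊865/23^1⌋ = ⌊865/23⌋ = 37
  ⌊865/23^2⌋ = ⌊865/529⌋ = 1
(the next term ⌊865/23^3⌋ = 0, terminating the sum). Summing: v_23(865!) = 37 + 1 = 38.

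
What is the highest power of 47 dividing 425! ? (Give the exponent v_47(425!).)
v_47(425!) = 9

Legendre's formula: v_p(n!) = Σ_{k ≥ 1} ⌊n / p^k⌋. For p = 47, n = 425, the terms are:
  ⌊425/47^1⌋ = ⌊425/47⌋ = 9
(the next term ⌊425/47^2⌋ = 0, terminating the sum). Summing: v_47(425!) = 9 = 9.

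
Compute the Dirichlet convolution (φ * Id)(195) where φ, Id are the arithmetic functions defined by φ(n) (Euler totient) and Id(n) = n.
(φ * Id)(195) = 1125

Divisors of 195: [1, 3, 5, 13, 15, 39, 65, 195]. For each d | 195:
  d = 1: φ(1) · Id(195/1) = 1 · 195 = 195
  d = 3: φ(3) · Id(195/3) = 2 · 65 = 130
  d = 5: φ(5) · Id(195/5) = 4 · 39 = 156
  d = 13: φ(13) · Id(195/13) = 12 · 15 = 180
  d = 15: φ(15) · Id(195/15) = 8 · 13 = 104
  d = 39: φ(39) · Id(195/39) = 24 · 5 = 120
  d = 65: φ(65) · Id(195/65) = 48 · 3 = 144
  d = 195: φ(195) · Id(195/195) = 96 · 1 = 96
Summing: (φ * Id)(195) = 195 + 130 + 156 + 180 + 104 + 120 + 144 + 96 = 1125.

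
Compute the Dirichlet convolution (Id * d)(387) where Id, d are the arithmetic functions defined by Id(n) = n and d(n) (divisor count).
(Id * d)(387) = 810

Divisors of 387: [1, 3, 9, 43, 129, 387]. For each d | 387:
  d = 1: Id(1) · d(387/1) = 1 · 6 = 6
  d = 3: Id(3) · d(387/3) = 3 · 4 = 12
  d = 9: Id(9) · d(387/9) = 9 · 2 = 18
  d = 43: Id(43) · d(387/43) = 43 · 3 = 129
  d = 129: Id(129) · d(387/129) = 129 · 2 = 258
  d = 387: Id(387) · d(387/387) = 387 · 1 = 387
Summing: (Id * d)(387) = 6 + 12 + 18 + 129 + 258 + 387 = 810.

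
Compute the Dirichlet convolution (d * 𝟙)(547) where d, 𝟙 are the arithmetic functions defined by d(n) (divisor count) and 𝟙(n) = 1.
(d * 𝟙)(547) = 3

Divisors of 547: [1, 547]. For each d | 547:
  d = 1: d(1) · 𝟙(547/1) = 1 · 1 = 1
  d = 547: d(547) · 𝟙(547/547) = 2 · 1 = 2
Summing: (d * 𝟙)(547) = 1 + 2 = 3.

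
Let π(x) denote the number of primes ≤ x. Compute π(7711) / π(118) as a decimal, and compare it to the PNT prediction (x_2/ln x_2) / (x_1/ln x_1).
π(7711)/π(118) = 978/30 ≈ 32.6000;  PNT prediction ≈ 34.8311.

π(118) = 30 and π(7711) = 978, so π(7711)/π(118) ≈ 32.6000. The PNT-predicted ratio is (7711/ln(7711)) / (118/ln(118)) ≈ 34.8311. The two agree to within a few percent, as expected.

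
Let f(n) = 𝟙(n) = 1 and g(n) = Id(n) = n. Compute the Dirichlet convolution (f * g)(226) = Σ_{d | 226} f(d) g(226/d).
(𝟙 * Id)(226) = 342

Divisors of 226: [1, 2, 113, 226]. For each d | 226:
  d = 1: 𝟙(1) · Id(226/1) = 1 · 226 = 226
  d = 2: 𝟙(2) · Id(226/2) = 1 · 113 = 113
  d = 113: 𝟙(113) · Id(226/113) = 1 · 2 = 2
  d = 226: 𝟙(226) · Id(226/226) = 1 · 1 = 1
Summing: (𝟙 * Id)(226) = 226 + 113 + 2 + 1 = 342.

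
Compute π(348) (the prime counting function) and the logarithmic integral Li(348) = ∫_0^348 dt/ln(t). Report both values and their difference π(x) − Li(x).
π(348) = 69;  Li(348) ≈ 76.64;  π(x) − Li(x) ≈ -7.64.

Direct count of primes ≤ 348 gives π(348) = 69. Numerical evaluation of the logarithmic integral gives Li(348) ≈ 76.64. The difference π(x) − Li(x) ≈ -7.64 is typically negative for small/moderate x (Li(x) overestimates), though Littlewood's theorem shows this sign changes infinitely often.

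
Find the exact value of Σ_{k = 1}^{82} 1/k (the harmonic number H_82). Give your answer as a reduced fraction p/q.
H_82 = 44139711531918267321142140457772773/8845597978580177157715301537899200

Direct summation: H_82 = 1 + 1/2 + ... + 1/82. The least common denominator is lcm(1, ..., 82) = 97301577764381948734868316916891200; over this denominator the numerator is 97301577764381948734868316916891200 + 48650788882190974367434158458445600 + 32433859254793982911622772305630400 + 24325394441095487183717079229222800 + 19460315552876389746973663383378240 + 16216929627396991455811386152815200 + 13900225394911706962124045273841600 + 12162697220547743591858539614611400 + 10811286418264660970540924101876800 + 9730157776438194873486831691689120 + 8845597978580177157715301537899200 + 8108464813698495727905693076407600 + 7484736751106303748836024378222400 + 6950112697455853481062022636920800 + 6486771850958796582324554461126080 + 6081348610273871795929269807305700 + 5723622221434232278521665700993600 + 5405643209132330485270462050938400 + 5121135671809576249203595627204800 + 4865078888219097436743415845844560 + 4633408464970568987374681757947200 + 4422798989290088578857650768949600 + 4230503381060084727602970300734400 + 4054232406849247863952846538203800 + 3892063110575277949394732676675648 + 3742368375553151874418012189111200 + 3603762139421553656846974700625600 + 3475056348727926740531011318460400 + 3355226819461446508098907479892800 + 3243385925479398291162277230563040 + 3138760573044578991447365061835200 + 3040674305136935897964634903652850 + 2948532659526725719238433845966400 + 2861811110717116139260832850496800 + 2780045078982341392424809054768320 + 2702821604566165242635231025469200 + 2629772372010322938780224781537600 + 2560567835904788124601797813602400 + 2494912250368767916278674792740800 + 2432539444109548718371707922922280 + 2373209213765413383777276022363200 + 2316704232485284493687340878973600 + 2262827389869347644996937602718400 + 2211399494645044289428825384474800 + 2162257283652932194108184820375360 + 2115251690530042363801485150367200 + 2070246335412381887975921636529600 + 2027116203424623931976423269101900 + 1985746484987386708874863610548800 + 1946031555287638974697366338337824 + 1907874073811410759507221900331200 + 1871184187776575937209006094555600 + 1835878825743055636506949375790400 + 1801881069710776828423487350312800 + 1769119595716035431543060307579840 + 1737528174363963370265505659230200 + 1707045223936525416401198542401600 + 1677613409730723254049453739946400 + 1649179284142066927709632490116800 + 1621692962739699145581138615281520 + 1595107832202982766145382244539200 + 1569380286522289495723682530917600 + 1544469488323522995791560585982400 + 1520337152568467948982317451826425 + 1496947350221260749767204875644480 + 1474266329763362859619216922983200 + 1452262354692267891565198759953600 + 1430905555358558069630416425248400 + 1410167793686694909200990100244800 + 1390022539491170696212404527384160 + 1370444757244816179364342491787200 + 1351410802283082621317615512734600 + 1332898325539478749792716670094400 + 1314886186005161469390112390768800 + 1297354370191759316464910892225216 + 1280283917952394062300898906801200 + 1263656854082882451102185933985600 + 1247456125184383958139337396370400 + 1231665541321290490314788821732800 + 1216269722054774359185853961461140 + 1201254046473851218948991566875200 + 1186604606882706691888638011181600 = 485536826851100940532563545035500503, so H_82 = 485536826851100940532563545035500503/97301577764381948734868316916891200; reducing by gcd(485536826851100940532563545035500503, 97301577764381948734868316916891200) = 11 gives 44139711531918267321142140457772773/8845597978580177157715301537899200 ≈ 4.99002. (The PNT-adjacent estimate ln(82) + γ ≈ 4.98393 matches within O(1/n).)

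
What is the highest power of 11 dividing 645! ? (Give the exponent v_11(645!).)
v_11(645!) = 63

Legendre's formula: v_p(n!) = Σ_{k ≥ 1} ⌊n / p^k⌋. For p = 11, n = 645, the terms are:
  ⌊645/11^1⌋ = ⌊645/11⌋ = 58
  ⌊645/11^2⌋ = ⌊645/121⌋ = 5
(the next term ⌊645/11^3⌋ = 0, terminating the sum). Summing: v_11(645!) = 58 + 5 = 63.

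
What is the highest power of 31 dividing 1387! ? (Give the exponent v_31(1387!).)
v_31(1387!) = 45

Legendre's formula: v_p(n!) = Σ_{k ≥ 1} ⌊n / p^k⌋. For p = 31, n = 1387, the terms are:
  ⌊1387/31^1⌋ = ⌊1387/31⌋ = 44
  ⌊1387/31^2⌋ = ⌊1387/961⌋ = 1
(the next term ⌊1387/31^3⌋ = 0, terminating the sum). Summing: v_31(1387!) = 44 + 1 = 45.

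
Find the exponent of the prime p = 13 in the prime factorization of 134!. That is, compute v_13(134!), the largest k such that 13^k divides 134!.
v_13(134!) = 10

Legendre's formula: v_p(n!) = Σ_{k ≥ 1} ⌊n / p^k⌋. For p = 13, n = 134, the terms are:
  ⌊134/13^1⌋ = ⌊134/13⌋ = 10
(the next term ⌊134/13^2⌋ = 0, terminating the sum). Summing: v_13(134!) = 10 = 10.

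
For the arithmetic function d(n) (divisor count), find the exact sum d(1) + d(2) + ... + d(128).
Σ_{n ≤ 128} d(n) = 645

Compute d(n) for each 1 ≤ n ≤ 128: d(1) = 1, d(2) = 2, d(3) = 2, d(4) = 3, d(5) = 2, d(6) = 4, d(7) = 2, d(8) = 4, d(9) = 3, d(10) = 4, d(11) = 2, d(12) = 6, d(13) = 2, d(14) = 4, d(15) = 4, d(16) = 5, d(17) = 2, d(18) = 6, d(19) = 2, d(20) = 6, d(21) = 4, d(22) = 4, d(23) = 2, d(24) = 8, d(25) = 3, d(26) = 4, d(27) = 4, d(28) = 6, d(29) = 2, d(30) = 8, d(31) = 2, d(32) = 6, d(33) = 4, d(34) = 4, d(35) = 4, d(36) = 9, d(37) = 2, d(38) = 4, d(39) = 4, d(40) = 8, d(41) = 2, d(42) = 8, d(43) = 2, d(44) = 6, d(45) = 6, d(46) = 4, d(47) = 2, d(48) = 10, d(49) = 3, d(50) = 6, d(51) = 4, d(52) = 6, d(53) = 2, d(54) = 8, d(55) = 4, d(56) = 8, d(57) = 4, d(58) = 4, d(59) = 2, d(60) = 12, d(61) = 2, d(62) = 4, d(63) = 6, d(64) = 7, d(65) = 4, d(66) = 8, d(67) = 2, d(68) = 6, d(69) = 4, d(70) = 8, d(71) = 2, d(72) = 12, d(73) = 2, d(74) = 4, d(75) = 6, d(76) = 6, d(77) = 4, d(78) = 8, d(79) = 2, d(80) = 10, d(81) = 5, d(82) = 4, d(83) = 2, d(84) = 12, d(85) = 4, d(86) = 4, d(87) = 4, d(88) = 8, d(89) = 2, d(90) = 12, d(91) = 4, d(92) = 6, d(93) = 4, d(94) = 4, d(95) = 4, d(96) = 12, d(97) = 2, d(98) = 6, d(99) = 6, d(100) = 9, d(101) = 2, d(102) = 8, d(103) = 2, d(104) = 8, d(105) = 8, d(106) = 4, d(107) = 2, d(108) = 12, d(109) = 2, d(110) = 8, d(111) = 4, d(112) = 10, d(113) = 2, d(114) = 8, d(115) = 4, d(116) = 6, d(117) = 6, d(118) = 4, d(119) = 4, d(120) = 16, d(121) = 3, d(122) = 4, d(123) = 4, d(124) = 6, d(125) = 4, d(126) = 12, d(127) = 2, d(128) = 8. Summing all 128 values: 645. (Dirichlet's divisor formula: Σ_{n ≤ x} d(n) = x ln(x) + (2γ − 1) x + O(√x). For x = 128, the asymptotic estimate is ≈ 640.83.)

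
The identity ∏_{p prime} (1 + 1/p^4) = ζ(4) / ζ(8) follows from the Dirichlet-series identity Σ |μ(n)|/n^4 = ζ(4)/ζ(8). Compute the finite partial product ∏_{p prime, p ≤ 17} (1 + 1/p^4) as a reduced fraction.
∏ = 269172760629240720452/249717000818881220625

The primes p ≤ 17 are [2, 3, 5, 7, 11, 13, 17]. For each, (1 + 1/p^4) = (p^4 + 1)/p^4. Multiplying these fractions over p ∈ [2, 3, 5, 7, 11, 13, 17] gives 269172760629240720452/249717000818881220625. (In the limit P → ∞ this tends to ζ(4)/ζ(8).)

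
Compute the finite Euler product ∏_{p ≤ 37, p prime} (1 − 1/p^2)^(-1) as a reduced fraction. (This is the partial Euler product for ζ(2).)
∏ = 5974606913975783369/3652034743605657600

The primes p ≤ 37 are [2, 3, 5, 7, 11, 13, 17, 19, 23, 29, 31, 37]. For each prime, (1 − 1/p^2)^(-1) = p^2 / (p^2 − 1). The product is (1 − 1/2^2)^(-1), (1 − 1/3^2)^(-1), (1 − 1/5^2)^(-1), (1 − 1/7^2)^(-1), (1 − 1/11^2)^(-1), (1 − 1/13^2)^(-1), (1 − 1/17^2)^(-1), (1 − 1/19^2)^(-1), (1 − 1/23^2)^(-1), (1 − 1/29^2)^(-1), (1 − 1/31^2)^(-1), (1 − 1/37^2)^(-1) = ∏ p^2 / (p^2 − 1) = 5974606913975783369/3652034743605657600.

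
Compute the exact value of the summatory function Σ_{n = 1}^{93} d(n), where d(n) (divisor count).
Σ_{n ≤ 93} d(n) = 439

Compute d(n) for each 1 ≤ n ≤ 93: d(1) = 1, d(2) = 2, d(3) = 2, d(4) = 3, d(5) = 2, d(6) = 4, d(7) = 2, d(8) = 4, d(9) = 3, d(10) = 4, d(11) = 2, d(12) = 6, d(13) = 2, d(14) = 4, d(15) = 4, d(16) = 5, d(17) = 2, d(18) = 6, d(19) = 2, d(20) = 6, d(21) = 4, d(22) = 4, d(23) = 2, d(24) = 8, d(25) = 3, d(26) = 4, d(27) = 4, d(28) = 6, d(29) = 2, d(30) = 8, d(31) = 2, d(32) = 6, d(33) = 4, d(34) = 4, d(35) = 4, d(36) = 9, d(37) = 2, d(38) = 4, d(39) = 4, d(40) = 8, d(41) = 2, d(42) = 8, d(43) = 2, d(44) = 6, d(45) = 6, d(46) = 4, d(47) = 2, d(48) = 10, d(49) = 3, d(50) = 6, d(51) = 4, d(52) = 6, d(53) = 2, d(54) = 8, d(55) = 4, d(56) = 8, d(57) = 4, d(58) = 4, d(59) = 2, d(60) = 12, d(61) = 2, d(62) = 4, d(63) = 6, d(64) = 7, d(65) = 4, d(66) = 8, d(67) = 2, d(68) = 6, d(69) = 4, d(70) = 8, d(71) = 2, d(72) = 12, d(73) = 2, d(74) = 4, d(75) = 6, d(76) = 6, d(77) = 4, d(78) = 8, d(79) = 2, d(80) = 10, d(81) = 5, d(82) = 4, d(83) = 2, d(84) = 12, d(85) = 4, d(86) = 4, d(87) = 4, d(88) = 8, d(89) = 2, d(90) = 12, d(91) = 4, d(92) = 6, d(93) = 4. Summing all 93 values: 439. (Dirichlet's divisor formula: Σ_{n ≤ x} d(n) = x ln(x) + (2γ − 1) x + O(√x). For x = 93, the asymptotic estimate is ≈ 435.89.)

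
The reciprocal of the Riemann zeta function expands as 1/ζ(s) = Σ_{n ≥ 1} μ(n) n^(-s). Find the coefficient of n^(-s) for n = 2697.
μ(2697) = -1

Factor n = 2697 = 3 · 29 · 31. μ(n) = 0 if any exponent ≥ 2 (not squarefree); otherwise μ(n) = (−1)^{ω(n)} where ω(n) is the number of distinct prime factors. Applying: μ(2697) = -1.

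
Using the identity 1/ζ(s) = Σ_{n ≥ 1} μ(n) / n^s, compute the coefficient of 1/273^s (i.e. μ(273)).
μ(273) = -1

Factor n = 273 = 3 · 7 · 13. μ(n) = 0 if any exponent ≥ 2 (not squarefree); otherwise μ(n) = (−1)^{ω(n)} where ω(n) is the number of distinct prime factors. Applying: μ(273) = -1.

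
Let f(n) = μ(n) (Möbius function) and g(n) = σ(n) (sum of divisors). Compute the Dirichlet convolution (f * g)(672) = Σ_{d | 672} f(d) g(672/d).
(μ * σ)(672) = 672

Divisors of 672: [1, 2, 3, 4, 6, 7, 8, 12, 14, 16, 21, 24, 28, 32, 42, 48, 56, 84, 96, 112, 168, 224, 336, 672]. For each d | 672:
  d = 1: μ(1) · σ(672/1) = 1 · 2016 = 2016
  d = 2: μ(2) · σ(672/2) = -1 · 992 = -992
  d = 3: μ(3) · σ(672/3) = -1 · 504 = -504
  d = 4: μ(4) · σ(672/4) = 0 · 480 = 0
  d = 6: μ(6) · σ(672/6) = 1 · 248 = 248
  d = 7: μ(7) · σ(672/7) = -1 · 252 = -252
  d = 8: μ(8) · σ(672/8) = 0 · 224 = 0
  d = 12: μ(12) · σ(672/12) = 0 · 120 = 0
  d = 14: μ(14) · σ(672/14) = 1 · 124 = 124
  d = 16: μ(16) · σ(672/16) = 0 · 96 = 0
  d = 21: μ(21) · σ(672/21) = 1 · 63 = 63
  d = 24: μ(24) · σ(672/24) = 0 · 56 = 0
  d = 28: μ(28) · σ(672/28) = 0 · 60 = 0
  d = 32: μ(32) · σ(672/32) = 0 · 32 = 0
  d = 42: μ(42) · σ(672/42) = -1 · 31 = -31
  d = 48: μ(48) · σ(672/48) = 0 · 24 = 0
  d = 56: μ(56) · σ(672/56) = 0 · 28 = 0
  d = 84: μ(84) · σ(672/84) = 0 · 15 = 0
  d = 96: μ(96) · σ(672/96) = 0 · 8 = 0
  d = 112: μ(112) · σ(672/112) = 0 · 12 = 0
  d = 168: μ(168) · σ(672/168) = 0 · 7 = 0
  d = 224: μ(224) · σ(672/224) = 0 · 4 = 0
  d = 336: μ(336) · σ(672/336) = 0 · 3 = 0
  d = 672: μ(672) · σ(672/672) = 0 · 1 = 0
Summing: (μ * σ)(672) = 2016 + -992 + -504 + 0 + 248 + -252 + 0 + 0 + 124 + 0 + 63 + 0 + 0 + 0 + -31 + 0 + 0 + 0 + 0 + 0 + 0 + 0 + 0 + 0 = 672.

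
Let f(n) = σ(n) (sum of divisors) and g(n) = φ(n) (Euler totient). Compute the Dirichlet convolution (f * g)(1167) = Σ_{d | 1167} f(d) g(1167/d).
(σ * φ)(1167) = 4668

Divisors of 1167: [1, 3, 389, 1167]. For each d | 1167:
  d = 1: σ(1) · φ(1167/1) = 1 · 776 = 776
  d = 3: σ(3) · φ(1167/3) = 4 · 388 = 1552
  d = 389: σ(389) · φ(1167/389) = 390 · 2 = 780
  d = 1167: σ(1167) · φ(1167/1167) = 1560 · 1 = 1560
Summing: (σ * φ)(1167) = 776 + 1552 + 780 + 1560 = 4668.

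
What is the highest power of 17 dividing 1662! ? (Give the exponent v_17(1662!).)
v_17(1662!) = 102

Legendre's formula: v_p(n!) = Σ_{k ≥ 1} ⌊n / p^k⌋. For p = 17, n = 1662, the terms are:
  ⌊1662/17^1⌋ = ⌊1662/17⌋ = 97
  ⌊1662/17^2⌋ = ⌊1662/289⌋ = 5
(the next term ⌊1662/17^3⌋ = 0, terminating the sum). Summing: v_17(1662!) = 97 + 5 = 102.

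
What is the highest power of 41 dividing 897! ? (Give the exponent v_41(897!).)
v_41(897!) = 21

Legendre's formula: v_p(n!) = Σ_{k ≥ 1} ⌊n / p^k⌋. For p = 41, n = 897, the terms are:
  ⌊897/41^1⌋ = ⌊897/41⌋ = 21
(the next term ⌊897/41^2⌋ = 0, terminating the sum). Summing: v_41(897!) = 21 = 21.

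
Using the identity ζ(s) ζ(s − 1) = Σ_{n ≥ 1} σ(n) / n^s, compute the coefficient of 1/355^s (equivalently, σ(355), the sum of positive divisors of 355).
σ(355) = 432

In the product (Σ m^0/m^s)(Σ k / k^s) = Σ (Σ_{d | n} d) / n^s, the coefficient of 1/n^s is σ(n) = Σ_{d | n} d. For n = 355, divisors are [1, 5, 71, 355]; summing: σ(355) = 432.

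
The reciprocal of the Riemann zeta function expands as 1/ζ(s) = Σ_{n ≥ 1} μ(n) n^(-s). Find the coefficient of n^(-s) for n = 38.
μ(38) = 1

Factor n = 38 = 2 · 19. μ(n) = 0 if any exponent ≥ 2 (not squarefree); otherwise μ(n) = (−1)^{ω(n)} where ω(n) is the number of distinct prime factors. Applying: μ(38) = 1.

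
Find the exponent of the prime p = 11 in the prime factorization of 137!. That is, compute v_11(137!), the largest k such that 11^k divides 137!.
v_11(137!) = 13

Legendre's formula: v_p(n!) = Σ_{k ≥ 1} ⌊n / p^k⌋. For p = 11, n = 137, the terms are:
  ⌊137/11^1⌋ = ⌊137/11⌋ = 12
  ⌊137/11^2⌋ = ⌊137/121⌋ = 1
(the next term ⌊137/11^3⌋ = 0, terminating the sum). Summing: v_11(137!) = 12 + 1 = 13.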